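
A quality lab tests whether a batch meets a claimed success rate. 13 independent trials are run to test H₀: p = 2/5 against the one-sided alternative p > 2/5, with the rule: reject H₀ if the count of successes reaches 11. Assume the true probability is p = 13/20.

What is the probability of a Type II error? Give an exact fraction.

36323681060626281/40960000000000000

A Type II error is failing to reject when Ha holds: with p = 13/20, β = P(K ≤ 10).
Summing C(13,j)·(13/20)^j·(7/20)^{13-j} for j = 0..10 gives 36323681060626281/40960000000000000.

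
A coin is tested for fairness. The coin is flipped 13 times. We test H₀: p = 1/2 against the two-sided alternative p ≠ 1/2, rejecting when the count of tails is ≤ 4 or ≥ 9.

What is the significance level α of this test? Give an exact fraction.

1093/4096

The significance level is the null-hypothesis probability of the rejection region {≤4} ∪ {≥9}.
The two tails are symmetric, so α = 2·(1 + 13 + 78 + 286 + 715)/2^13 = 2186/8192 = 1093/4096.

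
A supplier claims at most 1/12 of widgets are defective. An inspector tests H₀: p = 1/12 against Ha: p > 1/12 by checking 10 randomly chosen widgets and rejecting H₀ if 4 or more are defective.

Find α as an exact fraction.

Under H₀, K ~ Binomial(10, 1/12); the Type I error rate is P(K ≥ 4).
Via the complement, α = 1 − Σ_{j=0}^{3} C(10,j)(1/12)^j(11/12)^{10-j} = 34654379/5159780352.

34654379/5159780352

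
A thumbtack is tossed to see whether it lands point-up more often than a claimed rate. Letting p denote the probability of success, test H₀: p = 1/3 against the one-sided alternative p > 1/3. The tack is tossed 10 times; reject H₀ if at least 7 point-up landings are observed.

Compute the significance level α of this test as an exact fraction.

43/2187

α = P(reject H₀ | H₀ true) = P(Y ≥ 7 | p = 1/3), with Y ~ Binomial(10, 1/3).
P(Y ≥ 7) = Σ_{j=7}^{10} C(10,j)·(1/3)^j·(2/3)^{10-j} = 43/2187.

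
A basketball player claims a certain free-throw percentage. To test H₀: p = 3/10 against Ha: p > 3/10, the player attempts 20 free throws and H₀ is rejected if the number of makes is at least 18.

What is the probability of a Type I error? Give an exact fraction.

The Type I error probability is α = P(Y ≥ 18) computed under H₀, where Y ~ Binomial(20, 3/10).
Summing C(20,j)(3/10)^j(7/10)^{20−j} for j = 18,…,20 gives 3773088142371/100000000000000000000.

3773088142371/100000000000000000000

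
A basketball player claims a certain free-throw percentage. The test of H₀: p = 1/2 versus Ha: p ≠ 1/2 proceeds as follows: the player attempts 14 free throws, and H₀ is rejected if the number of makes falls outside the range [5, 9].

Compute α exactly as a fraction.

1471/8192

The significance level is the null-hypothesis probability of the rejection region {≤4} ∪ {≥10}.
By symmetry, α = 2·P(X ≤ 4) = 2·(1 + 14 + 91 + 364 + 1001)/16384 = 2942/16384 = 1471/8192.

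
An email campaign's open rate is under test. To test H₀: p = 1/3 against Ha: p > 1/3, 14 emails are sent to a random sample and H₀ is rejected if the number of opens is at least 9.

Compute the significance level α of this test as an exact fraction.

The Type I error probability is α = P(X ≥ 9) computed under H₀, where X ~ Binomial(14, 1/3).
Adding the binomial terms for j = 9 through 14 with p = 1/3 yields 9265/531441.

9265/531441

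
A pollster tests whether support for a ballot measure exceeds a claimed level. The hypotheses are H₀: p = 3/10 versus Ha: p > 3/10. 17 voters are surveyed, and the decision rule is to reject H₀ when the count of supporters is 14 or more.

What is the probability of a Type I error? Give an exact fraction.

121645250577/10000000000000000

The Type I error probability is α = P(K ≥ 14) computed under H₀, where K ~ Binomial(17, 3/10).
P(K ≥ 14) = Σ_{j=14}^{17} C(17,j)·(3/10)^j·(7/10)^{17-j} = 121645250577/10000000000000000.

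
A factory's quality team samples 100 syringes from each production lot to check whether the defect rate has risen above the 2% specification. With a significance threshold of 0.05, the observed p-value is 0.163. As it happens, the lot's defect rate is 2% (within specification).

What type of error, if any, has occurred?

No error (correct decision).

The conventional null hypothesis is that the lot's defect rate is 2% (within specification).
Since p = 0.163 ≥ α = 0.05, H₀ is not rejected.
H₀ is true (actually the lot's defect rate is 2% (within specification)).
The decision matches the true state — no error.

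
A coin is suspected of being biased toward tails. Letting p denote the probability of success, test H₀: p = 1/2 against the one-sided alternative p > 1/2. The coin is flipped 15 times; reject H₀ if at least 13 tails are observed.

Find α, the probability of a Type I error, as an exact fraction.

α = P(reject H₀ | H₀ true) = P(Y ≥ 13 | p = 1/2), with Y ~ Binomial(15, 1/2).
Summing the upper tail: (105 + 15 + 1) / 2^15 = 121/32768.

121/32768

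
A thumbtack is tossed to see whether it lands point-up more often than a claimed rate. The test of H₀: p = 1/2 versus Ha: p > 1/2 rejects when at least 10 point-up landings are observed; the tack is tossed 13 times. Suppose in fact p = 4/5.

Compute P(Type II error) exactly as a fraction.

61688401/244140625

Under the alternative p = 4/5, S ~ Binomial(13, 4/5); β is the probability the test does not reject, P(S < 10).
Adding the binomial probabilities P(S=0)+…+P(S=9) at p = 4/5 gives 61688401/244140625.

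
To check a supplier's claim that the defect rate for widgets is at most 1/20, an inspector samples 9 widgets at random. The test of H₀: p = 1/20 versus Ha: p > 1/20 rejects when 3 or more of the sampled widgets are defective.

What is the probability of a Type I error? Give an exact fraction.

535106531/64000000000

α = P(reject H₀ | H₀ true) = P(S ≥ 3 | p = 1/20), S ~ Binomial(9, 1/20).
α = 1 − P(S ≤ 2) = 1 − 63464893469/64000000000 = 535106531/64000000000.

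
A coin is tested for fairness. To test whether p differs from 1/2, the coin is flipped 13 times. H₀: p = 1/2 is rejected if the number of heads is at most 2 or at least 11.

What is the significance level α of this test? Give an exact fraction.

The significance level is the null-hypothesis probability of the rejection region {≤2} ∪ {≥11}.
By symmetry, α = 2·P(K ≤ 2) = 2·(1 + 13 + 78)/8192 = 184/8192 = 23/1024.

23/1024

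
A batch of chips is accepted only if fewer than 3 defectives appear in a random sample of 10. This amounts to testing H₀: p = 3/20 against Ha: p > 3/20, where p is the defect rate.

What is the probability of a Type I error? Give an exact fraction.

α = P(reject H₀ | H₀ true) = P(S ≥ 3 | p = 3/20), S ~ Binomial(10, 3/20).
Via the complement, α = 1 − Σ_{j=0}^{2} C(10,j)(3/20)^j(17/20)^{10-j} = 460297010259/2560000000000.

460297010259/2560000000000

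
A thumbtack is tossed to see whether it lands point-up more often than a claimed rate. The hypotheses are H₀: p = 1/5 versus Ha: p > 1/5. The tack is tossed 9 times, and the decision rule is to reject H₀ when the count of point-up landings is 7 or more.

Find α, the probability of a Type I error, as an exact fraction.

613/1953125

Under H₀, K ~ Binomial(9, 1/5), and α = P(K ≥ 7).
Adding the binomial terms for j = 7 through 9 with p = 1/5 yields 613/1953125.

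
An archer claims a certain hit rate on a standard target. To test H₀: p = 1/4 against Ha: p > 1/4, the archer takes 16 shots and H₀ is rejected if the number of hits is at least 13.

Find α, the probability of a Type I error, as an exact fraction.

α = P(reject H₀ | H₀ true) = P(S ≥ 13 | p = 1/4), with S ~ Binomial(16, 1/4).
P(S ≥ 13) = Σ_{j=13}^{16} C(16,j)·(1/4)^j·(3/4)^{16-j} = 16249/4294967296.

16249/4294967296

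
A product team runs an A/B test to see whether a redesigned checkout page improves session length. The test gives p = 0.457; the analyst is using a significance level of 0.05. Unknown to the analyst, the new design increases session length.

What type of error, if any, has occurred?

Type II error

The conventional null hypothesis is that the new design has no effect on session length.
Since p = 0.457 ≥ α = 0.05, H₀ is not rejected.
H₀ is false (actually the new design increases session length).
Failing to reject a false H₀ is a Type II error.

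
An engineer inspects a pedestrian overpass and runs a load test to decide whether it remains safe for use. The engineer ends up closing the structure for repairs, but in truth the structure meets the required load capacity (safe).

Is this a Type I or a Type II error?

Type I error

The null hypothesis here is that the structure meets the required load capacity (safe).
'Closing the structure for repairs' corresponds to rejecting H₀.
H₀ was rejected but H₀ is true — a Type I error (false positive).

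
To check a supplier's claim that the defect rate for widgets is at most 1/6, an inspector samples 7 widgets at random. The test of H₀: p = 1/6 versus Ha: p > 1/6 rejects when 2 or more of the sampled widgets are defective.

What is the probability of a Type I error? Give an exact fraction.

α = P(reject H₀ | H₀ true) = P(S ≥ 2 | p = 1/6), S ~ Binomial(7, 1/6).
Via the complement, α = 1 − Σ_{j=0}^{1} C(7,j)(1/6)^j(5/6)^{7-j} = 7703/23328.

7703/23328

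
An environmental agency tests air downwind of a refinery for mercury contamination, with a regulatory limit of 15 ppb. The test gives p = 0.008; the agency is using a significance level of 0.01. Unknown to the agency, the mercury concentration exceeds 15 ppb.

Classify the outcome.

The conventional null hypothesis is that the mercury concentration is at or below 15 ppb (safe).
Since p = 0.008 < α = 0.01, H₀ is rejected.
H₀ is false (actually the mercury concentration exceeds 15 ppb).
The decision matches the true state — no error.

Neither — the decision is correct.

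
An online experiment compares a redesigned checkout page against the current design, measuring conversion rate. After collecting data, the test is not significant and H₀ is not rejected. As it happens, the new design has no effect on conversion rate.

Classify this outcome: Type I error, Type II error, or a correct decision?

No error — this is a correct decision.

The conventional null hypothesis here is that the new design has no effect on conversion rate.
The test retained a true H₀ — the decision matches the true state.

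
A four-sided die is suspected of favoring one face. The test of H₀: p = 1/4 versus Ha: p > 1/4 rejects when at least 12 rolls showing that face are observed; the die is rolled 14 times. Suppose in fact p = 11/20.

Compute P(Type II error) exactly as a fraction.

805268516435735481/819200000000000000

β = P(fail to reject H₀ | Ha true) = P(Y ≤ 11 | p = 11/20), Y ~ Binomial(14, 11/20).
Adding the binomial probabilities P(Y=0)+…+P(Y=11) at p = 11/20 gives 805268516435735481/819200000000000000.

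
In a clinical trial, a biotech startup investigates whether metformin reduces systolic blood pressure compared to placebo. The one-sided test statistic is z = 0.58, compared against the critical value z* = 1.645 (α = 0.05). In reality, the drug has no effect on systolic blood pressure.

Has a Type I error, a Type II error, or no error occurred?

No error (correct decision).

The conventional null hypothesis is that the drug has no effect on systolic blood pressure.
Since z = 0.58 ≤ z* = 1.645, H₀ is not rejected.
H₀ is true (actually the drug has no effect on systolic blood pressure).
The decision matches the true state — no error.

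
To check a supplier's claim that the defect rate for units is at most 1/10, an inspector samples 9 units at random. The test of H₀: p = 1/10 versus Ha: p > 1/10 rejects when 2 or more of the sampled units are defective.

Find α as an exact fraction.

112579511/500000000

The significance level is the probability, assuming p = 1/10, of seeing 2 or more defectives in 9 draws.
α = 1 − P(K ≤ 1) = 1 − 387420489/500000000 = 112579511/500000000.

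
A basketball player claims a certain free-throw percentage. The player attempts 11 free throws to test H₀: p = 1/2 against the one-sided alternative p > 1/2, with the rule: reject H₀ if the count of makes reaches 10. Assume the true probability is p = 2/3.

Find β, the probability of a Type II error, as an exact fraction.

A Type II error is failing to reject when Ha holds: with p = 2/3, β = P(Y ≤ 9).
Summing C(11,j)·(2/3)^j·(1/3)^{11-j} for j = 0..9 gives 163835/177147.

163835/177147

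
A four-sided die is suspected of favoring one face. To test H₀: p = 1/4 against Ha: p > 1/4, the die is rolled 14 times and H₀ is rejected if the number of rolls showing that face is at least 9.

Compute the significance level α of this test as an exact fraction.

Under H₀, X ~ Binomial(14, 1/4), and α = P(X ≥ 9).
Summing C(14,j)(1/4)^j(3/4)^{14−j} for j = 9,…,14 gives 578257/268435456.

578257/268435456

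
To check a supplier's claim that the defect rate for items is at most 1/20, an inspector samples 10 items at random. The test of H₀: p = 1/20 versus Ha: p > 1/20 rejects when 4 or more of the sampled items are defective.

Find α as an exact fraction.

2632954721/2560000000000

Under H₀, X ~ Binomial(10, 1/20); the Type I error rate is P(X ≥ 4).
Computing the lower-tail complement: 1 − 2557367045279/2560000000000 = 2632954721/2560000000000.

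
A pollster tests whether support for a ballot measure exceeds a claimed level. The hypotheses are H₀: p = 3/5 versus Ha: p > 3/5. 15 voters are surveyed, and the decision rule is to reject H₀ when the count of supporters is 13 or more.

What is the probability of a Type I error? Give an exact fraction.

α = P(reject H₀ | H₀ true) = P(Y ≥ 13 | p = 3/5), with Y ~ Binomial(15, 3/5).
Summing C(15,j)(3/5)^j(2/5)^{15−j} for j = 13,…,15 gives 827453637/30517578125.

827453637/30517578125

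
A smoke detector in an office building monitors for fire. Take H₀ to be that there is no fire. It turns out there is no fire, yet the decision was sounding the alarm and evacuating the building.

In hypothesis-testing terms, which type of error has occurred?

'Sounding the alarm and evacuating the building' corresponds to rejecting H₀.
H₀ was rejected but H₀ is true — a Type I error (false positive).

Type I error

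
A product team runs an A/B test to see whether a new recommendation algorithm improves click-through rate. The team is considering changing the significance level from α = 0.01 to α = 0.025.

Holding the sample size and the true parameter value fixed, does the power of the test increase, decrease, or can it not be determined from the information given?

It increases.

With a larger α the critical value moves toward the center, so more of the Ha sampling distribution lies in the rejection region.
Since power = 1 − β and β decreases, power increases.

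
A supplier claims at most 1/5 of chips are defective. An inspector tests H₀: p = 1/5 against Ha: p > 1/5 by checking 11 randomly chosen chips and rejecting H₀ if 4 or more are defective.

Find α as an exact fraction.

12589/78125

α = P(reject H₀ | H₀ true) = P(S ≥ 4 | p = 1/5), S ~ Binomial(11, 1/5).
α = 1 − P(S ≤ 3) = 1 − 65536/78125 = 12589/78125.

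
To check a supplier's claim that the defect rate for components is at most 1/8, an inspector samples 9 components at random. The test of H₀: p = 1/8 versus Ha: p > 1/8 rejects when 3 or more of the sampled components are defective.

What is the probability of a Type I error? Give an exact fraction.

3083341/33554432

The significance level is the probability, assuming p = 1/8, of seeing 3 or more defectives in 9 draws.
Via the complement, α = 1 − Σ_{j=0}^{2} C(9,j)(1/8)^j(7/8)^{9-j} = 3083341/33554432.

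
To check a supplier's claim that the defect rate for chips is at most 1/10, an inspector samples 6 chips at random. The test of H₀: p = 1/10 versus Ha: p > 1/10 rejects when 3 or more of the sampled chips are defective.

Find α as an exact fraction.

317/20000

The significance level is the probability, assuming p = 1/10, of seeing 3 or more defectives in 6 draws.
Computing the lower-tail complement: 1 − 19683/20000 = 317/20000.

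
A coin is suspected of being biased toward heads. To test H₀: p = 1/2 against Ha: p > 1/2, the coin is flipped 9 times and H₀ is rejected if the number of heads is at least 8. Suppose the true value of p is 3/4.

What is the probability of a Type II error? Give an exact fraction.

45853/65536

Under the alternative p = 3/4, X ~ Binomial(9, 3/4); β is the probability the test does not reject, P(X < 8).
Adding the binomial probabilities P(X=0)+…+P(X=7) at p = 3/4 gives 45853/65536.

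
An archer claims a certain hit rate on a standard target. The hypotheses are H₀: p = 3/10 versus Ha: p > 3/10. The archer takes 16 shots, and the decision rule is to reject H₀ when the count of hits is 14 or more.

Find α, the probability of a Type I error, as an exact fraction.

1190959281/400000000000000

α = P(reject H₀ | H₀ true) = P(K ≥ 14 | p = 3/10), with K ~ Binomial(16, 3/10).
P(K ≥ 14) = Σ_{j=14}^{16} C(16,j)·(3/10)^j·(7/10)^{16-j} = 1190959281/400000000000000.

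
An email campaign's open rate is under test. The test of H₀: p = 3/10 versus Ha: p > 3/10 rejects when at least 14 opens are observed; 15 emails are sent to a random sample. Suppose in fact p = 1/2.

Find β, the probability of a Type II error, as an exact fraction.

2047/2048

β = P(fail to reject H₀ | Ha true) = P(Y ≤ 13 | p = 1/2), Y ~ Binomial(15, 1/2).
Adding the binomial probabilities P(Y=0)+…+P(Y=13) at p = 1/2 gives 2047/2048.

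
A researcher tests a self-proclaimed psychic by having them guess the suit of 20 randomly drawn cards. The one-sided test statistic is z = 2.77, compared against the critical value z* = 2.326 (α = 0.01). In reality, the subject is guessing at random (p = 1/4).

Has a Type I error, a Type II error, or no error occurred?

The conventional null hypothesis is that the subject is guessing at random (p = 1/4).
Since z = 2.77 > z* = 2.326, H₀ is rejected.
H₀ is true (actually the subject is guessing at random (p = 1/4)).
Rejecting a true H₀ is a Type I error.

Type I error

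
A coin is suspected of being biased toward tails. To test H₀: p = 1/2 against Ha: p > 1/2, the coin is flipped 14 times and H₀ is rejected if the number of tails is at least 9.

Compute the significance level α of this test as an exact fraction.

The Type I error probability is α = P(Y ≥ 9) computed under H₀, where Y ~ Binomial(14, 1/2).
P(Y ≥ 9) = [C(14,9) + C(14,10) + C(14,11) + C(14,12) + C(14,13) + C(14,14)] / 2^14 = (2002 + 1001 + 364 + 91 + 14 + 1) / 16384 = 3473/16384.

3473/16384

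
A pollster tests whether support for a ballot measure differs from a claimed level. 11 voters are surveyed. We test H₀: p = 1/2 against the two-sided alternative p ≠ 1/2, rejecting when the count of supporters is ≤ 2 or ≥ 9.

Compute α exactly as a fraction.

67/1024

The significance level is the null-hypothesis probability of the rejection region {≤2} ∪ {≥9}.
Each tail has probability (1 + 11 + 55)/2048; doubling gives α = 134/2048 = 67/1024.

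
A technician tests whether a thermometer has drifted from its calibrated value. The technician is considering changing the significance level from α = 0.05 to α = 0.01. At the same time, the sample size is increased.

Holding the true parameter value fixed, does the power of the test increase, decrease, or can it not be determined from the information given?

Cannot be determined from the information given.

The first change alone would make β increase; the second alone would make β decrease. Which effect dominates depends on the magnitudes, which are not given.
Since power = 1 − β, the effect on power is likewise indeterminate.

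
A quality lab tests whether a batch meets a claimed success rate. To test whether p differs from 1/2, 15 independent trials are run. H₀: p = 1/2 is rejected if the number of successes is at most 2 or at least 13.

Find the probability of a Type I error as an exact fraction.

121/16384

The significance level is the null-hypothesis probability of the rejection region {≤2} ∪ {≥13}.
The two tails are symmetric, so α = 2·(1 + 15 + 105)/2^15 = 242/32768 = 121/16384.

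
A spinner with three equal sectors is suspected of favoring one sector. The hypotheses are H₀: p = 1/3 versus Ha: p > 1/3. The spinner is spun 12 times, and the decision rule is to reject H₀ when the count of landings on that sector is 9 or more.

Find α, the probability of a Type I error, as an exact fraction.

α = P(reject H₀ | H₀ true) = P(Y ≥ 9 | p = 1/3), with Y ~ Binomial(12, 1/3).
Summing C(12,j)(1/3)^j(2/3)^{12−j} for j = 9,…,12 gives 683/177147.

683/177147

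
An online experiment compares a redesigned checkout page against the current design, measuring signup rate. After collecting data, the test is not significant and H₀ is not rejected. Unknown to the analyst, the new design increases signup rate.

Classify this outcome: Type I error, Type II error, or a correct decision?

Type II error

The conventional null hypothesis here is that the new design has no effect on signup rate.
H₀ was not rejected, but H₀ is actually false.
Failing to reject a false null hypothesis is a Type II error (false negative).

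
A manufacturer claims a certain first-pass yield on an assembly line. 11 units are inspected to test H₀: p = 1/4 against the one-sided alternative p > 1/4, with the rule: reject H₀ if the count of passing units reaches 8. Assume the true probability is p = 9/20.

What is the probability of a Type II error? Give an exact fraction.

4807868226029/5120000000000

Under the alternative p = 9/20, Y ~ Binomial(11, 9/20); β is the probability the test does not reject, P(Y < 8).
Adding the binomial probabilities P(Y=0)+…+P(Y=7) at p = 9/20 gives 4807868226029/5120000000000.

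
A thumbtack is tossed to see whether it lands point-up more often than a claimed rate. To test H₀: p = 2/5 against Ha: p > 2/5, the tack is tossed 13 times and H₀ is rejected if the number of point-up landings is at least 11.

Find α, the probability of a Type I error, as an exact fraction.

1605632/1220703125

The Type I error probability is α = P(X ≥ 11) computed under H₀, where X ~ Binomial(13, 2/5).
Summing C(13,j)(2/5)^j(3/5)^{13−j} for j = 11,…,13 gives 1605632/1220703125.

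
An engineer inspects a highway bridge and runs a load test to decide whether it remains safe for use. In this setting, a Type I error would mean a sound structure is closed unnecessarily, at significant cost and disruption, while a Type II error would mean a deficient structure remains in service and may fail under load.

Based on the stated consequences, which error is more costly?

The Type II consequence (a deficient structure remains in service and may fail under load) is more severe than the Type I consequence (a sound structure is closed unnecessarily, at significant cost and disruption).

Type II error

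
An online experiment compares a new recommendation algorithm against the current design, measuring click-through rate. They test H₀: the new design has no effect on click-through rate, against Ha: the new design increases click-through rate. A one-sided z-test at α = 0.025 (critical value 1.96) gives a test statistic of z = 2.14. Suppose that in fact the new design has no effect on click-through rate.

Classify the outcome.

Type I error

Since z = 2.14 > z* = 1.96, H₀ is rejected.
H₀ is true (actually the new design has no effect on click-through rate).
Rejecting a true H₀ is a Type I error.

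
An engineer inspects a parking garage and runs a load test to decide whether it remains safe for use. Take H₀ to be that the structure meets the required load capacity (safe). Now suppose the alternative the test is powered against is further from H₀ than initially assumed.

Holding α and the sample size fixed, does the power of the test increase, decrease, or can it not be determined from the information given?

It increases.

A bigger departure from H₀ is easier for the test to detect, so it fails to reject less often.
Since power = 1 − β and β decreases, power increases.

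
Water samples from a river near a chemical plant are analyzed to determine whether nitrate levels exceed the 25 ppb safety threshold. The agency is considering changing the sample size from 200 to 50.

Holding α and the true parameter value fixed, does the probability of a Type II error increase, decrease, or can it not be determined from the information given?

It increases.

Reducing n widens both sampling distributions, so the test has less ability to distinguish Ha from H₀.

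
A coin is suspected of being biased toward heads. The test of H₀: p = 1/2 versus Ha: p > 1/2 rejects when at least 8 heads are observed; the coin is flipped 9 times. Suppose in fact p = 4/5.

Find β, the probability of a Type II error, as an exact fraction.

1101157/1953125

A Type II error is failing to reject when Ha holds: with p = 4/5, β = P(X ≤ 7).
Equivalently, β = 1 − P(X ≥ 8) = 1101157/1953125.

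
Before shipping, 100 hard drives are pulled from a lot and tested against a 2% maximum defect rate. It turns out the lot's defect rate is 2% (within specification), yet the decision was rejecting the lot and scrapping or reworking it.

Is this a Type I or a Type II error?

The null hypothesis here is that the lot's defect rate is 2% (within specification).
'Rejecting the lot and scrapping or reworking it' corresponds to rejecting H₀.
H₀ was rejected but H₀ is true — a Type I error (false positive).

Type I error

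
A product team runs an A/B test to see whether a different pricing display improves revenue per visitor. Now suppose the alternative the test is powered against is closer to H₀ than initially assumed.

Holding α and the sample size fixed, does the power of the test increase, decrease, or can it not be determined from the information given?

It decreases.

When the true parameter is near the null value, the test has a harder time distinguishing Ha from H₀.
Since power = 1 − β and β increases, power decreases.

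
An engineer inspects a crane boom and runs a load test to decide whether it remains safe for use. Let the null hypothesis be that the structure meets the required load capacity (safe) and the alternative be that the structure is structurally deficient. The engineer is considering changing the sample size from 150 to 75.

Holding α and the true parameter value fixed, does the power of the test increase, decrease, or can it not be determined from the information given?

Reducing n widens both sampling distributions, so the test has less ability to distinguish Ha from H₀.
Since power = 1 − β and β increases, power decreases.

It decreases.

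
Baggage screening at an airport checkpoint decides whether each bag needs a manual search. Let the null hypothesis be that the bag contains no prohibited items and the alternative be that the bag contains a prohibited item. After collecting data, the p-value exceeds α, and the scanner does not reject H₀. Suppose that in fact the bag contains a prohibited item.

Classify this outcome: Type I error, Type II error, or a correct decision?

Type II error

H₀ was not rejected, but H₀ is actually false.
Failing to reject a false null hypothesis is a Type II error (false negative).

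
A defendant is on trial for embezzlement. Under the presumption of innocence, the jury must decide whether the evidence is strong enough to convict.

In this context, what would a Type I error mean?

With the conventional null hypothesis that the defendant is innocent:
A Type I error is rejecting H₀ when H₀ is true.
Here that means convicting the defendant when actually the defendant is innocent.

A Type I error would mean concluding that the defendant is guilty when in fact the defendant is innocent.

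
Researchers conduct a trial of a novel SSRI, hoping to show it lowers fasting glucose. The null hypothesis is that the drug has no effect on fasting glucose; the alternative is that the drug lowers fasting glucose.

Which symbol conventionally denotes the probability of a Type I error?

α

P(Type I error) = P(reject H₀ | H₀ true) = α, the significance level.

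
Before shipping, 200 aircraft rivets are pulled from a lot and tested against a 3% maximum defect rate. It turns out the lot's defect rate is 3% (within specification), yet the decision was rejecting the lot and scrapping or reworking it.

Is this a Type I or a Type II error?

Type I error

The null hypothesis here is that the lot's defect rate is 3% (within specification).
'Rejecting the lot and scrapping or reworking it' corresponds to rejecting H₀.
H₀ was rejected but H₀ is true — a Type I error (false positive).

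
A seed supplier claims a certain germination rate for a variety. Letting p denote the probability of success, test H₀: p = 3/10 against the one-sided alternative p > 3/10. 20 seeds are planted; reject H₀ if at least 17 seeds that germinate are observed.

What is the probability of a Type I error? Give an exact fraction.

α = P(reject H₀ | H₀ true) = P(K ≥ 17 | p = 3/10), with K ~ Binomial(20, 3/10).
Summing C(20,j)(3/10)^j(7/10)^{20−j} for j = 17,…,20 gives 54269474678631/100000000000000000000.

54269474678631/100000000000000000000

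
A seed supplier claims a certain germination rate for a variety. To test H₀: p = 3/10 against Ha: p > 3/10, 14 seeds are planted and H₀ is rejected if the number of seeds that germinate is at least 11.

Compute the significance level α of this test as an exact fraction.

Under H₀, Y ~ Binomial(14, 3/10), and α = P(Y ≥ 11).
P(Y ≥ 11) = Σ_{j=11}^{14} C(14,j)·(3/10)^j·(7/10)^{14-j} = 12323939643/50000000000000.

12323939643/50000000000000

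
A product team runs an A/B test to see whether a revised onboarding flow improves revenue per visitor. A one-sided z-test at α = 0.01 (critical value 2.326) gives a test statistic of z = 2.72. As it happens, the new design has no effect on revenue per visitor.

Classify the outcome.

Type I error

The conventional null hypothesis is that the new design has no effect on revenue per visitor.
Since z = 2.72 > z* = 2.326, H₀ is rejected.
H₀ is true (actually the new design has no effect on revenue per visitor).
Rejecting a true H₀ is a Type I error.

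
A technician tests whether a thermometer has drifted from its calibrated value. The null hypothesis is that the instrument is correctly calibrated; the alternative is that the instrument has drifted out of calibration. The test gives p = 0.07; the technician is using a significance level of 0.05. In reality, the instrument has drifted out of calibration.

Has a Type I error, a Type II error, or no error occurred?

Type II error

Since p = 0.07 ≥ α = 0.05, H₀ is not rejected.
H₀ is false (actually the instrument has drifted out of calibration).
Failing to reject a false H₀ is a Type II error.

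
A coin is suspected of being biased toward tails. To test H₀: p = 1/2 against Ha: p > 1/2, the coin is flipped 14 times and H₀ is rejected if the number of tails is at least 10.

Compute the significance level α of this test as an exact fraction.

1471/16384

Under H₀, Y ~ Binomial(14, 1/2), and α = P(Y ≥ 10).
Summing the upper tail: (1001 + 364 + 91 + 14 + 1) / 2^14 = 1471/16384.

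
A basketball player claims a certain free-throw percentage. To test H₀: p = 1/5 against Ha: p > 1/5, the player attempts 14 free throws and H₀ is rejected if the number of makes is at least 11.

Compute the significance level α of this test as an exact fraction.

The Type I error probability is α = P(X ≥ 11) computed under H₀, where X ~ Binomial(14, 1/5).
P(X ≥ 11) = Σ_{j=11}^{14} C(14,j)·(1/5)^j·(4/5)^{14-j} = 24809/6103515625.

24809/6103515625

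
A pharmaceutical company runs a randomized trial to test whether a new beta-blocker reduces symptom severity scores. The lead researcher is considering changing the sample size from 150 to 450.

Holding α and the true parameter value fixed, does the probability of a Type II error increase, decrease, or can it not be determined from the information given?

It decreases.

Increasing n separates the H₀ and Ha sampling distributions, so under Ha fewer outcomes land in the acceptance region.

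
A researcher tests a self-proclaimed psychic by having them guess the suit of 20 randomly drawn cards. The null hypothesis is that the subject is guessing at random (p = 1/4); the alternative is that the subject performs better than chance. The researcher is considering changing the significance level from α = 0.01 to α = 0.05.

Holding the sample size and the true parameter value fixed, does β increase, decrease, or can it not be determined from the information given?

Relaxing α lowers the evidence threshold; under Ha, outcomes that previously fell short now trigger rejection.

It decreases.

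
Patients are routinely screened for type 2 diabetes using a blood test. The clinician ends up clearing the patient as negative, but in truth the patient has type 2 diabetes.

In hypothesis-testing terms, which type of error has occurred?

The null hypothesis here is that the patient does not have type 2 diabetes.
'Clearing the patient as negative' corresponds to failing to reject H₀.
H₀ was not rejected but H₀ is false — a Type II error (false negative).

Type II error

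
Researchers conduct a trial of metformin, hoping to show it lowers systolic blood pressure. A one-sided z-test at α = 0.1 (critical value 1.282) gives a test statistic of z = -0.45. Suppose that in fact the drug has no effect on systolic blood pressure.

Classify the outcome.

The conventional null hypothesis is that the drug has no effect on systolic blood pressure.
Since z = -0.45 ≤ z* = 1.282, H₀ is not rejected.
H₀ is true (actually the drug has no effect on systolic blood pressure).
The decision matches the true state — no error.

No error — this is a correct decision.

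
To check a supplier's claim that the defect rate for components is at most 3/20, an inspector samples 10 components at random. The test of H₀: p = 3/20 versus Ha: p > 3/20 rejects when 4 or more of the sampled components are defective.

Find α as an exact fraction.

127922685129/2560000000000

The significance level is the probability, assuming p = 3/20, of seeing 4 or more defectives in 10 draws.
α = 1 − P(X ≤ 3) = 1 − 2432077314871/2560000000000 = 127922685129/2560000000000.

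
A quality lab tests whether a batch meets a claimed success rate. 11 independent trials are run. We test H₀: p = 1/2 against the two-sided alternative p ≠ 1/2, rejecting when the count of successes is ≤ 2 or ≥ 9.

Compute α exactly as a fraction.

α = P(K ≤ 2 or K ≥ 9 | p = 1/2), K ~ Binomial(11, 1/2).
By symmetry, α = 2·P(K ≤ 2) = 2·(1 + 11 + 55)/2048 = 134/2048 = 67/1024.

67/1024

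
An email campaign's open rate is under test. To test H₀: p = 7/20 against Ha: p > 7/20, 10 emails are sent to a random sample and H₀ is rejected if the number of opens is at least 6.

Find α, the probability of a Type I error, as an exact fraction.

The Type I error probability is α = P(S ≥ 6) computed under H₀, where S ~ Binomial(10, 7/20).
Adding the binomial terms for j = 6 through 10 with p = 7/20 yields 486062490487/5120000000000.

486062490487/5120000000000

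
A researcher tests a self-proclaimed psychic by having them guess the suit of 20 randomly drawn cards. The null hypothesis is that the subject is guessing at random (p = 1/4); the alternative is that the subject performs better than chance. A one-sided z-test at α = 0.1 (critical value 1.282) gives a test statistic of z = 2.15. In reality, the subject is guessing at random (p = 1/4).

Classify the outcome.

Type I error

Since z = 2.15 > z* = 1.282, H₀ is rejected.
H₀ is true (actually the subject is guessing at random (p = 1/4)).
Rejecting a true H₀ is a Type I error.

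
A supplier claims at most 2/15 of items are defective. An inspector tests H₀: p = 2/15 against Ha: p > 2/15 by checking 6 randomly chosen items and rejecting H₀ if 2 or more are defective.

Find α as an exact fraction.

Under H₀, K ~ Binomial(6, 2/15); the Type I error rate is P(K ≥ 2).
Computing the lower-tail complement: 1 − 371293/455625 = 84332/455625.

84332/455625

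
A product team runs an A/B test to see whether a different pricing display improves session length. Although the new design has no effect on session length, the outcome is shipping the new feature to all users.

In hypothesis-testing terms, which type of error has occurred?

The null hypothesis here is that the new design has no effect on session length.
'Shipping the new feature to all users' corresponds to rejecting H₀.
H₀ was rejected but H₀ is true — a Type I error (false positive).

Type I error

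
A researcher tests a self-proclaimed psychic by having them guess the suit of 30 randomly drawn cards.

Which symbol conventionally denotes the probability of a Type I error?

P(Type I error) = P(reject H₀ | H₀ true) = α, the significance level.

α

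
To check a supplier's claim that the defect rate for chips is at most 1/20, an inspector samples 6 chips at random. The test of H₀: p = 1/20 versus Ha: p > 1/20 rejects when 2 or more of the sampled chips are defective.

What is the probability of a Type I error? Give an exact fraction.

Under H₀, Y ~ Binomial(6, 1/20); the Type I error rate is P(Y ≥ 2).
Computing the lower-tail complement: 1 − 2476099/2560000 = 83901/2560000.

83901/2560000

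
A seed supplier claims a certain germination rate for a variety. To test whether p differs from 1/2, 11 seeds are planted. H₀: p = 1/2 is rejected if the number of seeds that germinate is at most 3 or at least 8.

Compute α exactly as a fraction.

Under H₀, Y ~ Binomial(11, 1/2); α is the probability of landing in either tail, P(Y ≤ 3) + P(Y ≥ 8).
The two tails are symmetric, so α = 2·(1 + 11 + 55 + 165)/2^11 = 464/2048 = 29/128.

29/128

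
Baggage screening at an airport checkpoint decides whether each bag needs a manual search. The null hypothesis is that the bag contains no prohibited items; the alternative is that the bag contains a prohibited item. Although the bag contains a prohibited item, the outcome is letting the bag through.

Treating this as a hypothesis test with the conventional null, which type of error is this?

'Letting the bag through' corresponds to failing to reject H₀.
H₀ was not rejected but H₀ is false — a Type II error (false negative).

Type II error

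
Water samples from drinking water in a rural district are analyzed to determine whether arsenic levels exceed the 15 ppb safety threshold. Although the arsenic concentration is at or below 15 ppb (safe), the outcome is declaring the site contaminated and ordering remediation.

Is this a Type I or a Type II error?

The null hypothesis here is that the arsenic concentration is at or below 15 ppb (safe).
'Declaring the site contaminated and ordering remediation' corresponds to rejecting H₀.
H₀ was rejected but H₀ is true — a Type I error (false positive).

Type I error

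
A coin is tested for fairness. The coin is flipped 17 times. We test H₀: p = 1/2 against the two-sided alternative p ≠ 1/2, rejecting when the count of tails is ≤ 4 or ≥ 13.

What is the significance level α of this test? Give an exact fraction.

α = P(K ≤ 4 or K ≥ 13 | p = 1/2), K ~ Binomial(17, 1/2).
By symmetry, α = 2·P(K ≤ 4) = 2·(1 + 17 + 136 + 680 + 2380)/131072 = 6428/131072 = 1607/32768.

1607/32768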